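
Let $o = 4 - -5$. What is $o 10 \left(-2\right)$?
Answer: $-180$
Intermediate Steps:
$o = 9$ ($o = 4 + 5 = 9$)
$o 10 \left(-2\right) = 9 \cdot 10 \left(-2\right) = 90 \left(-2\right) = -180$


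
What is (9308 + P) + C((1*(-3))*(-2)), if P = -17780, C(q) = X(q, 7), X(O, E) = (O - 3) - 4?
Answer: -8473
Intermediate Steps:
X(O, E) = -7 + O (X(O, E) = (-3 + O) - 4 = -7 + O)
C(q) = -7 + q
(9308 + P) + C((1*(-3))*(-2)) = (9308 - 17780) + (-7 + (1*(-3))*(-2)) = -8472 + (-7 - 3*(-2)) = -8472 + (-7 + 6) = -8472 - 1 = -8473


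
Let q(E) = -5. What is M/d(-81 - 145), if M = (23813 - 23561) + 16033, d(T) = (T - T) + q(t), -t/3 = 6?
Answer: -3257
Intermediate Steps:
t = -18 (t = -3*6 = -18)
d(T) = -5 (d(T) = (T - T) - 5 = 0 - 5 = -5)
M = 16285 (M = 252 + 16033 = 16285)
M/d(-81 - 145) = 16285/(-5) = 16285*(-1/5) = -3257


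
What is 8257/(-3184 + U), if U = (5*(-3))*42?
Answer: -8257/3814 ≈ -2.1649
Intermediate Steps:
U = -630 (U = -15*42 = -630)
8257/(-3184 + U) = 8257/(-3184 - 630) = 8257/(-3814) = 8257*(-1/3814) = -8257/3814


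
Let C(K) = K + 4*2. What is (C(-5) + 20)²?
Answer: 529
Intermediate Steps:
C(K) = 8 + K (C(K) = K + 8 = 8 + K)
(C(-5) + 20)² = ((8 - 5) + 20)² = (3 + 20)² = 23² = 529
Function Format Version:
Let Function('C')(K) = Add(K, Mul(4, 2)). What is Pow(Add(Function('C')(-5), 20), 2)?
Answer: 529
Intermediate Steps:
Function('C')(K) = Add(8, K) (Function('C')(K) = Add(K, 8) = Add(8, K))
Pow(Add(Function('C')(-5), 20), 2) = Pow(Add(Add(8, -5), 20), 2) = Pow(Add(3, 20), 2) = Pow(23, 2) = 529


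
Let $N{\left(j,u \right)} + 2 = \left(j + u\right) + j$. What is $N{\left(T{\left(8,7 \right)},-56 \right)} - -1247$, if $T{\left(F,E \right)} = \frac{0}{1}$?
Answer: $1189$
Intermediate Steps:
$T{\left(F,E \right)} = 0$ ($T{\left(F,E \right)} = 0 \cdot 1 = 0$)
$N{\left(j,u \right)} = -2 + u + 2 j$ ($N{\left(j,u \right)} = -2 + \left(\left(j + u\right) + j\right) = -2 + \left(u + 2 j\right) = -2 + u + 2 j$)
$N{\left(T{\left(8,7 \right)},-56 \right)} - -1247 = \left(-2 - 56 + 2 \cdot 0\right) - -1247 = \left(-2 - 56 + 0\right) + 1247 = -58 + 1247 = 1189$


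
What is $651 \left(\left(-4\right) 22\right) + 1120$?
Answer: $-56168$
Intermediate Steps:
$651 \left(\left(-4\right) 22\right) + 1120 = 651 \left(-88\right) + 1120 = -57288 + 1120 = -56168$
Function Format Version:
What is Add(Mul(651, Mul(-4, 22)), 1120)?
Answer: -56168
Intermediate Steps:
Add(Mul(651, Mul(-4, 22)), 1120) = Add(Mul(651, -88), 1120) = Add(-57288, 1120) = -56168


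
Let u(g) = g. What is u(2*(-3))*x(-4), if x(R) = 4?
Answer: -24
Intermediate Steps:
u(2*(-3))*x(-4) = (2*(-3))*4 = -6*4 = -24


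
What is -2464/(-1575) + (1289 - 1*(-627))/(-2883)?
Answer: 194572/216225 ≈ 0.89986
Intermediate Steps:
-2464/(-1575) + (1289 - 1*(-627))/(-2883) = -2464*(-1/1575) + (1289 + 627)*(-1/2883) = 352/225 + 1916*(-1/2883) = 352/225 - 1916/2883 = 194572/216225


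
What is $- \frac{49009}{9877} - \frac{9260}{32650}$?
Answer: $- \frac{169160487}{32248405} \approx -5.2455$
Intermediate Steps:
$- \frac{49009}{9877} - \frac{9260}{32650} = \left(-49009\right) \frac{1}{9877} - \frac{926}{3265} = - \frac{49009}{9877} - \frac{926}{3265} = - \frac{169160487}{32248405}$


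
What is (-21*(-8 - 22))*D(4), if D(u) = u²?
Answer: 10080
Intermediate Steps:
(-21*(-8 - 22))*D(4) = -21*(-8 - 22)*4² = -21*(-30)*16 = 630*16 = 10080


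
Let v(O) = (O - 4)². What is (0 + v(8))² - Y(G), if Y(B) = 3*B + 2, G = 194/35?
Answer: 8308/35 ≈ 237.37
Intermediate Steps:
G = 194/35 (G = 194*(1/35) = 194/35 ≈ 5.5429)
Y(B) = 2 + 3*B
v(O) = (-4 + O)²
(0 + v(8))² - Y(G) = (0 + (-4 + 8)²)² - (2 + 3*(194/35)) = (0 + 4²)² - (2 + 582/35) = (0 + 16)² - 1*652/35 = 16² - 652/35 = 256 - 652/35 = 8308/35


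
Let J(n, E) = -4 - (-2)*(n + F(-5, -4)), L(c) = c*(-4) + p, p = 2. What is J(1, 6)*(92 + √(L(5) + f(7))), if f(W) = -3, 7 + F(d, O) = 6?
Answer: -368 - 4*I*√21 ≈ -368.0 - 18.33*I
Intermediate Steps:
F(d, O) = -1 (F(d, O) = -7 + 6 = -1)
L(c) = 2 - 4*c (L(c) = c*(-4) + 2 = -4*c + 2 = 2 - 4*c)
J(n, E) = -6 + 2*n (J(n, E) = -4 - (-2)*(n - 1) = -4 - (-2)*(-1 + n) = -4 - (2 - 2*n) = -4 + (-2 + 2*n) = -6 + 2*n)
J(1, 6)*(92 + √(L(5) + f(7))) = (-6 + 2*1)*(92 + √((2 - 4*5) - 3)) = (-6 + 2)*(92 + √((2 - 20) - 3)) = -4*(92 + √(-18 - 3)) = -4*(92 + √(-21)) = -4*(92 + I*√21) = -368 - 4*I*√21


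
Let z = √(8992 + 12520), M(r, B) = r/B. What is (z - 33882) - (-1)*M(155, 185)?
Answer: -1253603/37 + 2*√5378 ≈ -33735.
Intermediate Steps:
z = 2*√5378 (z = √21512 = 2*√5378 ≈ 146.67)
(z - 33882) - (-1)*M(155, 185) = (2*√5378 - 33882) - (-1)*155/185 = (-33882 + 2*√5378) - (-1)*155*(1/185) = (-33882 + 2*√5378) - (-1)*31/37 = (-33882 + 2*√5378) - 1*(-31/37) = (-33882 + 2*√5378) + 31/37 = -1253603/37 + 2*√5378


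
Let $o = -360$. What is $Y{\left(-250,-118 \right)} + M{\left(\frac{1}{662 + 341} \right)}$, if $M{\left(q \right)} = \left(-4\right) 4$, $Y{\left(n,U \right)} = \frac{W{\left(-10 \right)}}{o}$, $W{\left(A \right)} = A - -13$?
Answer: $- \frac{1921}{120} \approx -16.008$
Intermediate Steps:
$W{\left(A \right)} = 13 + A$ ($W{\left(A \right)} = A + 13 = 13 + A$)
$Y{\left(n,U \right)} = - \frac{1}{120}$ ($Y{\left(n,U \right)} = \frac{13 - 10}{-360} = 3 \left(- \frac{1}{360}\right) = - \frac{1}{120}$)
$M{\left(q \right)} = -16$
$Y{\left(-250,-118 \right)} + M{\left(\frac{1}{662 + 341} \right)} = - \frac{1}{120} - 16 = - \frac{1921}{120}$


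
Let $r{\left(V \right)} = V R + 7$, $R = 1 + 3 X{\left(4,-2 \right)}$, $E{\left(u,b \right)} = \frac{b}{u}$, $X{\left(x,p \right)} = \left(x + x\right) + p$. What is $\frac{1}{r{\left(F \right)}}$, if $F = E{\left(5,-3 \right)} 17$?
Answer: $- \frac{5}{934} \approx -0.0053533$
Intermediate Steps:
$X{\left(x,p \right)} = p + 2 x$ ($X{\left(x,p \right)} = 2 x + p = p + 2 x$)
$R = 19$ ($R = 1 + 3 \left(-2 + 2 \cdot 4\right) = 1 + 3 \left(-2 + 8\right) = 1 + 3 \cdot 6 = 1 + 18 = 19$)
$F = - \frac{51}{5}$ ($F = - \frac{3}{5} \cdot 17 = \left(-3\right) \frac{1}{5} \cdot 17 = \left(- \frac{3}{5}\right) 17 = - \frac{51}{5} \approx -10.2$)
$r{\left(V \right)} = 7 + 19 V$ ($r{\left(V \right)} = V 19 + 7 = 19 V + 7 = 7 + 19 V$)
$\frac{1}{r{\left(F \right)}} = \frac{1}{7 + 19 \left(- \frac{51}{5}\right)} = \frac{1}{7 - \frac{969}{5}} = \frac{1}{- \frac{934}{5}} = - \frac{5}{934}$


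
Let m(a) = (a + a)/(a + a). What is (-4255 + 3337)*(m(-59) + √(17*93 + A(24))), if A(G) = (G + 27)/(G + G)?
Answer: -918 - 459*√25313/2 ≈ -37432.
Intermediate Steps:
A(G) = (27 + G)/(2*G) (A(G) = (27 + G)/((2*G)) = (27 + G)*(1/(2*G)) = (27 + G)/(2*G))
m(a) = 1 (m(a) = (2*a)/((2*a)) = (2*a)*(1/(2*a)) = 1)
(-4255 + 3337)*(m(-59) + √(17*93 + A(24))) = (-4255 + 3337)*(1 + √(17*93 + (½)*(27 + 24)/24)) = -918*(1 + √(1581 + (½)*(1/24)*51)) = -918*(1 + √(1581 + 17/16)) = -918*(1 + √(25313/16)) = -918*(1 + √25313/4) = -918 - 459*√25313/2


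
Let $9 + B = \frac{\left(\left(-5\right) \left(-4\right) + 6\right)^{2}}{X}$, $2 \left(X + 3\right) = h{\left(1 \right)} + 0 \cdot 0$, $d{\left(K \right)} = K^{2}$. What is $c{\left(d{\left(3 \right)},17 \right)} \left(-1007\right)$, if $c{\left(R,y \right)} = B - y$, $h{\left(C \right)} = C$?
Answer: $\frac{1492374}{5} \approx 2.9848 \cdot 10^{5}$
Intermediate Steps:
$X = - \frac{5}{2}$ ($X = -3 + \frac{1 + 0 \cdot 0}{2} = -3 + \frac{1 + 0}{2} = -3 + \frac{1}{2} \cdot 1 = -3 + \frac{1}{2} = - \frac{5}{2} \approx -2.5$)
$B = - \frac{1397}{5}$ ($B = -9 + \frac{\left(\left(-5\right) \left(-4\right) + 6\right)^{2}}{- \frac{5}{2}} = -9 + \left(20 + 6\right)^{2} \left(- \frac{2}{5}\right) = -9 + 26^{2} \left(- \frac{2}{5}\right) = -9 + 676 \left(- \frac{2}{5}\right) = -9 - \frac{1352}{5} = - \frac{1397}{5} \approx -279.4$)
$c{\left(R,y \right)} = - \frac{1397}{5} - y$
$c{\left(d{\left(3 \right)},17 \right)} \left(-1007\right) = \left(- \frac{1397}{5} - 17\right) \left(-1007\right) = \left(- \frac{1482}{5}\right) \left(-1007\right) = \frac{1492374}{5}$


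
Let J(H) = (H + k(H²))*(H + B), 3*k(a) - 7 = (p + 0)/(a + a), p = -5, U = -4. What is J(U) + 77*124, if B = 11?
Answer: 305151/32 ≈ 9536.0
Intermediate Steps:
k(a) = 7/3 - 5/(6*a) (k(a) = 7/3 + ((-5 + 0)/(a + a))/3 = 7/3 + (-5*1/(2*a))/3 = 7/3 + (-5/(2*a))/3 = 7/3 - 5/(6*a))
J(H) = (11 + H)*(H + (-5 + 14*H²)/(6*H²)) (J(H) = (H + (-5 + 14*H²)/(6*(H²)))*(H + 11) = (H + (-5 + 14*H²)/(6*H²))*(11 + H) = (11 + H)*(H + (-5 + 14*H²)/(6*H²)))
J(U) + 77*124 = (77/3 + (-4)² - 55/6/(-4)² - ⅚/(-4) + (40/3)*(-4)) + 77*124 = (77/3 + 16 - 55/6*1/16 - ⅚*(-¼) - 160/3) + 9548 = (77/3 + 16 - 55/96 + 5/24 - 160/3) + 9548 = -385/32 + 9548 = 305151/32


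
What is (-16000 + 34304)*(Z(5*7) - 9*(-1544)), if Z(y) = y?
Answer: 254993024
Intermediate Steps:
(-16000 + 34304)*(Z(5*7) - 9*(-1544)) = (-16000 + 34304)*(5*7 - 9*(-1544)) = 18304*(35 + 13896) = 18304*13931 = 254993024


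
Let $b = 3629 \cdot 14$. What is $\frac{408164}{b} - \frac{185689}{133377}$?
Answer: $\frac{22502787247}{3388175931} \approx 6.6416$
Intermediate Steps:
$b = 50806$
$\frac{408164}{b} - \frac{185689}{133377} = \frac{408164}{50806} - \frac{185689}{133377} = 408164 \cdot \frac{1}{50806} - \frac{185689}{133377} = \frac{204082}{25403} - \frac{185689}{133377} = \frac{22502787247}{3388175931}$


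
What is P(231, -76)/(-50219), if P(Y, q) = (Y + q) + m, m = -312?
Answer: 157/50219 ≈ 0.0031263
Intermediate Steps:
P(Y, q) = -312 + Y + q (P(Y, q) = (Y + q) - 312 = -312 + Y + q)
P(231, -76)/(-50219) = (-312 + 231 - 76)/(-50219) = -157*(-1/50219) = 157/50219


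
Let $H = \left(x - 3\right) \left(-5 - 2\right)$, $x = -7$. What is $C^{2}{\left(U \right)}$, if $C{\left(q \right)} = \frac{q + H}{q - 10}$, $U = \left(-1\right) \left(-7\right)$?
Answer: $\frac{5929}{9} \approx 658.78$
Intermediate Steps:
$U = 7$
$H = 70$ ($H = \left(-7 - 3\right) \left(-5 - 2\right) = \left(-10\right) \left(-7\right) = 70$)
$C{\left(q \right)} = \frac{70 + q}{-10 + q}$ ($C{\left(q \right)} = \frac{q + 70}{q - 10} = \frac{70 + q}{-10 + q}$)
$C^{2}{\left(U \right)} = \left(\frac{70 + 7}{-10 + 7}\right)^{2} = \left(\frac{1}{-3} \cdot 77\right)^{2} = \left(\left(- \frac{1}{3}\right) 77\right)^{2} = \left(- \frac{77}{3}\right)^{2} = \frac{5929}{9}$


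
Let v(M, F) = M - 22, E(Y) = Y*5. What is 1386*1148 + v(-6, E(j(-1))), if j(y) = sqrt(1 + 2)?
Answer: 1591100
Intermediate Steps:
j(y) = sqrt(3)
E(Y) = 5*Y
v(M, F) = -22 + M
1386*1148 + v(-6, E(j(-1))) = 1386*1148 + (-22 - 6) = 1591128 - 28 = 1591100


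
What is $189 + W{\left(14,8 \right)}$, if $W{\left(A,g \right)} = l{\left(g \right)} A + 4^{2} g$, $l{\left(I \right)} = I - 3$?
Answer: $387$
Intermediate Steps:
$l{\left(I \right)} = -3 + I$ ($l{\left(I \right)} = I - 3 = -3 + I$)
$W{\left(A,g \right)} = 16 g + A \left(-3 + g\right)$ ($W{\left(A,g \right)} = \left(-3 + g\right) A + 4^{2} g = A \left(-3 + g\right) + 16 g = 16 g + A \left(-3 + g\right)$)
$189 + W{\left(14,8 \right)} = 189 + \left(16 \cdot 8 + 14 \left(-3 + 8\right)\right) = 189 + \left(128 + 14 \cdot 5\right) = 189 + \left(128 + 70\right) = 189 + 198 = 387$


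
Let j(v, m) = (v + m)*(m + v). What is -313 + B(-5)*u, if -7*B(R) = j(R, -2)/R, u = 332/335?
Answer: -521951/1675 ≈ -311.61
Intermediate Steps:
j(v, m) = (m + v)**2 (j(v, m) = (m + v)*(m + v) = (m + v)**2)
u = 332/335 (u = 332*(1/335) = 332/335 ≈ 0.99104)
B(R) = -(-2 + R)**2/(7*R)
-313 + B(-5)*u = -313 - 1/7*(-2 - 5)**2/(-5)*(332/335) = -313 - 1/7*(-1/5)*(-7)**2*(332/335) = -313 - 1/7*(-1/5)*49*(332/335) = -313 + (7/5)*(332/335) = -313 + 2324/1675 = -521951/1675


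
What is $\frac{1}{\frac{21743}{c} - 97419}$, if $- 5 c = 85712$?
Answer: $- \frac{85712}{8350086043} \approx -1.0265 \cdot 10^{-5}$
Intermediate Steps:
$c = - \frac{85712}{5}$ ($c = \left(- \frac{1}{5}\right) 85712 = - \frac{85712}{5} \approx -17142.0$)
$\frac{1}{\frac{21743}{c} - 97419} = \frac{1}{\frac{21743}{- \frac{85712}{5}} - 97419} = \frac{1}{21743 \left(- \frac{5}{85712}\right) - 97419} = \frac{1}{- \frac{108715}{85712} - 97419} = \frac{1}{- \frac{8350086043}{85712}} = - \frac{85712}{8350086043}$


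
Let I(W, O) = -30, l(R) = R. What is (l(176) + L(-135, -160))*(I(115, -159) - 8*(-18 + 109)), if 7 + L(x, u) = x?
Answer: -25772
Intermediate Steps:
L(x, u) = -7 + x
(l(176) + L(-135, -160))*(I(115, -159) - 8*(-18 + 109)) = (176 + (-7 - 135))*(-30 - 8*(-18 + 109)) = (176 - 142)*(-30 - 8*91) = 34*(-30 - 728) = 34*(-758) = -25772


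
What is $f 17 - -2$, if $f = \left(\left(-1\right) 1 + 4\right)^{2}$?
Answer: $155$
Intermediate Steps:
$f = 9$ ($f = \left(-1 + 4\right)^{2} = 3^{2} = 9$)
$f 17 - -2 = 9 \cdot 17 - -2 = 153 + 2 = 155$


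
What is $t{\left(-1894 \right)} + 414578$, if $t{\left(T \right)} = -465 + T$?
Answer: $412219$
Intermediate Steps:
$t{\left(-1894 \right)} + 414578 = \left(-465 - 1894\right) + 414578 = -2359 + 414578 = 412219$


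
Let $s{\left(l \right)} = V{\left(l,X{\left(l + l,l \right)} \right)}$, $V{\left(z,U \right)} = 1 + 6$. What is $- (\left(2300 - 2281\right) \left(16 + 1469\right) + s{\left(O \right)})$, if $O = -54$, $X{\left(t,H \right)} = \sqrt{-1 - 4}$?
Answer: $-28222$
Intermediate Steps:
$X{\left(t,H \right)} = i \sqrt{5}$ ($X{\left(t,H \right)} = \sqrt{-5} = i \sqrt{5}$)
$V{\left(z,U \right)} = 7$
$s{\left(l \right)} = 7$
$- (\left(2300 - 2281\right) \left(16 + 1469\right) + s{\left(O \right)}) = - (\left(2300 - 2281\right) \left(16 + 1469\right) + 7) = - (19 \cdot 1485 + 7) = - (28215 + 7) = \left(-1\right) 28222 = -28222$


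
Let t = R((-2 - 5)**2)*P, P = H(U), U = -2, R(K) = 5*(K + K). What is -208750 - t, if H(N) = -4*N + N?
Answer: -211690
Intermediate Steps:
R(K) = 10*K (R(K) = 5*(2*K) = 10*K)
H(N) = -3*N
P = 6 (P = -3*(-2) = 6)
t = 2940 (t = (10*(-2 - 5)**2)*6 = (10*(-7)**2)*6 = (10*49)*6 = 490*6 = 2940)
-208750 - t = -208750 - 1*2940 = -208750 - 2940 = -211690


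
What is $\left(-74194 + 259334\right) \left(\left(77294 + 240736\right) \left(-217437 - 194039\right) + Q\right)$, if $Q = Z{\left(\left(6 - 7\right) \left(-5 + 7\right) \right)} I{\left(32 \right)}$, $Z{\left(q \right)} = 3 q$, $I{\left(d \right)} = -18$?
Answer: $-24227737391524080$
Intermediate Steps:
$Q = 108$ ($Q = 3 \left(6 - 7\right) \left(-5 + 7\right) \left(-18\right) = 3 \left(\left(-1\right) 2\right) \left(-18\right) = 3 \left(-2\right) \left(-18\right) = \left(-6\right) \left(-18\right) = 108$)
$\left(-74194 + 259334\right) \left(\left(77294 + 240736\right) \left(-217437 - 194039\right) + Q\right) = \left(-74194 + 259334\right) \left(\left(77294 + 240736\right) \left(-217437 - 194039\right) + 108\right) = 185140 \left(318030 \left(-411476\right) + 108\right) = 185140 \left(-130861712280 + 108\right) = 185140 \left(-130861712172\right) = -24227737391524080$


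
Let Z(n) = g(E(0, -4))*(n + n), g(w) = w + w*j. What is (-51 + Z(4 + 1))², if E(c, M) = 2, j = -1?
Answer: 2601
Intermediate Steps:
g(w) = 0 (g(w) = w + w*(-1) = w - w = 0)
Z(n) = 0 (Z(n) = 0*(n + n) = 0*(2*n) = 0)
(-51 + Z(4 + 1))² = (-51 + 0)² = (-51)² = 2601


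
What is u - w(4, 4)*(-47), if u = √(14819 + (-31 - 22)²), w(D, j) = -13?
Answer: -611 + 2*√4407 ≈ -478.23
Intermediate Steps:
u = 2*√4407 (u = √(14819 + (-53)²) = √(14819 + 2809) = √17628 = 2*√4407 ≈ 132.77)
u - w(4, 4)*(-47) = 2*√4407 - (-13)*(-47) = 2*√4407 - 1*611 = 2*√4407 - 611 = -611 + 2*√4407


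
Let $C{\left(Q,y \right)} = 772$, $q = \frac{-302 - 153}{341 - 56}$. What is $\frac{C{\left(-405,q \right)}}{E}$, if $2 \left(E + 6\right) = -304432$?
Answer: $- \frac{386}{76111} \approx -0.0050715$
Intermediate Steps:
$q = - \frac{91}{57}$ ($q = - \frac{455}{285} = \left(-455\right) \frac{1}{285} = - \frac{91}{57} \approx -1.5965$)
$E = -152222$ ($E = -6 + \frac{1}{2} \left(-304432\right) = -6 - 152216 = -152222$)
$\frac{C{\left(-405,q \right)}}{E} = \frac{772}{-152222} = 772 \left(- \frac{1}{152222}\right) = - \frac{386}{76111}$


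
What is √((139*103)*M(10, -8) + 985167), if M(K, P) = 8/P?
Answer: 5*√38834 ≈ 985.32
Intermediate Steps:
√((139*103)*M(10, -8) + 985167) = √((139*103)*(8/(-8)) + 985167) = √(14317*(8*(-⅛)) + 985167) = √(14317*(-1) + 985167) = √(-14317 + 985167) = √970850 = 5*√38834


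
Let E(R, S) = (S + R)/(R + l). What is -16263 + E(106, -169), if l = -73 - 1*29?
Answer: -65115/4 ≈ -16279.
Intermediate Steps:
l = -102 (l = -73 - 29 = -102)
E(R, S) = (R + S)/(-102 + R) (E(R, S) = (S + R)/(R - 102) = (R + S)/(-102 + R))
-16263 + E(106, -169) = -16263 + (106 - 169)/(-102 + 106) = -16263 - 63/4 = -65115/4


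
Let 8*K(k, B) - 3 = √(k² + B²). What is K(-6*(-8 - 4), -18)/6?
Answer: 1/16 + 3*√17/8 ≈ 1.6087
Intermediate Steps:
K(k, B) = 3/8 + √(B² + k²)/8 (K(k, B) = 3/8 + √(k² + B²)/8 = 3/8 + √(B² + k²)/8)
K(-6*(-8 - 4), -18)/6 = (3/8 + √((-18)² + (-6*(-8 - 4))²)/8)/6 = (3/8 + √(324 + (-6*(-12))²)/8)*(⅙) = (3/8 + √(324 + 72²)/8)*(⅙) = (3/8 + √(324 + 5184)/8)*(⅙) = (3/8 + √5508/8)*(⅙) = (3/8 + (18*√17)/8)*(⅙) = (3/8 + 9*√17/4)*(⅙) = 1/16 + 3*√17/8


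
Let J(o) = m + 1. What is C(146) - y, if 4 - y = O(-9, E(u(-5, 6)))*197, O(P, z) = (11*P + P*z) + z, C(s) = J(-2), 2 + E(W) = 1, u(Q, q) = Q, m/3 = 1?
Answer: -17927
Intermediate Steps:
m = 3 (m = 3*1 = 3)
E(W) = -1 (E(W) = -2 + 1 = -1)
J(o) = 4 (J(o) = 3 + 1 = 4)
C(s) = 4
O(P, z) = z + 11*P + P*z
y = 17931 (y = 4 - (-1 + 11*(-9) - 9*(-1))*197 = 4 - (-1 - 99 + 9)*197 = 4 - (-91)*197 = 4 - 1*(-17927) = 4 + 17927 = 17931)
C(146) - y = 4 - 1*17931 = 4 - 17931 = -17927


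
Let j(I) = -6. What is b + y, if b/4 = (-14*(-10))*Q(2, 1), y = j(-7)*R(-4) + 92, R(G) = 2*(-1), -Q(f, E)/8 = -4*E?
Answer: 18024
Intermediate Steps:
Q(f, E) = 32*E (Q(f, E) = -(-32)*E = 32*E)
R(G) = -2
y = 104 (y = -6*(-2) + 92 = 12 + 92 = 104)
b = 17920 (b = 4*((-14*(-10))*(32*1)) = 4*(140*32) = 4*4480 = 17920)
b + y = 17920 + 104 = 18024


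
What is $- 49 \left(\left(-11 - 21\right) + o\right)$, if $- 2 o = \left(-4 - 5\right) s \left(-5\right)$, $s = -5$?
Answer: $- \frac{7889}{2} \approx -3944.5$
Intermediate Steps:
$o = \frac{225}{2}$ ($o = - \frac{\left(-4 - 5\right) \left(-5\right) \left(-5\right)}{2} = - \frac{\left(-9\right) \left(-5\right) \left(-5\right)}{2} = - \frac{45 \left(-5\right)}{2} = \left(- \frac{1}{2}\right) \left(-225\right) = \frac{225}{2} \approx 112.5$)
$- 49 \left(\left(-11 - 21\right) + o\right) = - 49 \left(\left(-11 - 21\right) + \frac{225}{2}\right) = - 49 \left(-32 + \frac{225}{2}\right) = \left(-49\right) \frac{161}{2} = - \frac{7889}{2}$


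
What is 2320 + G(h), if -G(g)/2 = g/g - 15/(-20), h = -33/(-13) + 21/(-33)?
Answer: 4633/2 ≈ 2316.5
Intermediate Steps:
h = 272/143 (h = -33*(-1/13) + 21*(-1/33) = 33/13 - 7/11 = 272/143 ≈ 1.9021)
G(g) = -7/2 (G(g) = -2*(g/g - 15/(-20)) = -2*(1 - 15*(-1/20)) = -2*(1 + ¾) = -2*7/4 = -7/2)
2320 + G(h) = 2320 - 7/2 = 4633/2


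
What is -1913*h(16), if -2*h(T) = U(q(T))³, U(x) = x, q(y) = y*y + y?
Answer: 19248269312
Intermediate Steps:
q(y) = y + y² (q(y) = y² + y = y + y²)
h(T) = -T³*(1 + T)³/2
-1913*h(16) = -(-1913)*16³*(1 + 16)³/2 = -(-1913)*4096*17³/2 = -(-1913)*4096*4913/2 = -1913*(-10061824) = 19248269312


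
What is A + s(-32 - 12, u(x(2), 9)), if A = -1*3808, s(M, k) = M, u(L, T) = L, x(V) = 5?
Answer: -3852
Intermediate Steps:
A = -3808
A + s(-32 - 12, u(x(2), 9)) = -3808 + (-32 - 12) = -3808 - 44 = -3852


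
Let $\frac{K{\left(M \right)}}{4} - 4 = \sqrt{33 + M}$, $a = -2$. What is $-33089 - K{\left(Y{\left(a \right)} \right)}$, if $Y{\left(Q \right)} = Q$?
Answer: $-33105 - 4 \sqrt{31} \approx -33127.0$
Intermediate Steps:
$K{\left(M \right)} = 16 + 4 \sqrt{33 + M}$
$-33089 - K{\left(Y{\left(a \right)} \right)} = -33089 - \left(16 + 4 \sqrt{33 - 2}\right) = -33089 - \left(16 + 4 \sqrt{31}\right) = -33105 - 4 \sqrt{31}$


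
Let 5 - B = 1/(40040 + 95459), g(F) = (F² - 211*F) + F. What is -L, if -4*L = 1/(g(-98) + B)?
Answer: 135499/16362317240 ≈ 8.2812e-6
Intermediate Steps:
g(F) = F² - 210*F
B = 677494/135499 (B = 5 - 1/(40040 + 95459) = 5 - 1/135499 = 677494/135499 ≈ 5.0000)
L = -135499/16362317240 (L = -1/(4*(-98*(-210 - 98) + 677494/135499)) = -1/(4*(-98*(-308) + 677494/135499)) = -1/(4*(30184 + 677494/135499)) = -1/(4*4090579310/135499) = -¼*135499/4090579310 = -135499/16362317240 ≈ -8.2812e-6)
-L = -1*(-135499/16362317240) = 135499/16362317240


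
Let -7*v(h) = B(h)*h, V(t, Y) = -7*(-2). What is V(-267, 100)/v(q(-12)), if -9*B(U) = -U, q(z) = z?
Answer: -49/8 ≈ -6.1250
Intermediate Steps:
B(U) = U/9 (B(U) = -(-1)*U/9 = U/9)
V(t, Y) = 14
v(h) = -h²/63 (v(h) = -h/9*h/7 = -h²/63)
V(-267, 100)/v(q(-12)) = 14/((-1/63*(-12)²)) = 14/((-1/63*144)) = 14/(-16/7) = 14*(-7/16) = -49/8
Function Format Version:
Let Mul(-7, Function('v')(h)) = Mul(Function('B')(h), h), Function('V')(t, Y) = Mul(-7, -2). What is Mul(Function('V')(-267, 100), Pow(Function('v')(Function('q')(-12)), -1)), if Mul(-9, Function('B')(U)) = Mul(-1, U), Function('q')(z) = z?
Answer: Rational(-49, 8) ≈ -6.1250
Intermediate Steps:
Function('B')(U) = Mul(Rational(1, 9), U) (Function('B')(U) = Mul(Rational(-1, 9), Mul(-1, U)) = Mul(Rational(1, 9), U))
Function('V')(t, Y) = 14
Function('v')(h) = Mul(Rational(-1, 63), Pow(h, 2)) (Function('v')(h) = Mul(Rational(-1, 7), Mul(Mul(Rational(1, 9), h), h)) = Mul(Rational(-1, 7), Mul(Rational(1, 9), Pow(h, 2))) = Mul(Rational(-1, 63), Pow(h, 2)))
Mul(Function('V')(-267, 100), Pow(Function('v')(Function('q')(-12)), -1)) = Mul(14, Pow(Mul(Rational(-1, 63), Pow(-12, 2)), -1)) = Mul(14, Pow(Mul(Rational(-1, 63), 144), -1)) = Mul(14, Pow(Rational(-16, 7), -1)) = Mul(14, Rational(-7, 16)) = Rational(-49, 8)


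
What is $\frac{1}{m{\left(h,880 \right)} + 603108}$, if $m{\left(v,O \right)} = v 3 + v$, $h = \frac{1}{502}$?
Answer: $\frac{251}{151380110} \approx 1.6581 \cdot 10^{-6}$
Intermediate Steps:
$h = \frac{1}{502} \approx 0.001992$
$m{\left(v,O \right)} = 4 v$ ($m{\left(v,O \right)} = 3 v + v = 4 v$)
$\frac{1}{m{\left(h,880 \right)} + 603108} = \frac{1}{4 \cdot \frac{1}{502} + 603108} = \frac{1}{\frac{2}{251} + 603108} = \frac{1}{\frac{151380110}{251}} = \frac{251}{151380110}$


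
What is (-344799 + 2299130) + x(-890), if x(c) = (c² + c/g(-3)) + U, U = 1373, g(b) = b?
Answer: 8244302/3 ≈ 2.7481e+6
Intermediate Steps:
x(c) = 1373 + c² - c/3 (x(c) = (c² + c/(-3)) + 1373 = (c² - c/3) + 1373 = 1373 + c² - c/3)
(-344799 + 2299130) + x(-890) = (-344799 + 2299130) + (1373 + (-890)² - ⅓*(-890)) = 1954331 + (1373 + 792100 + 890/3) = 1954331 + 2381309/3 = 8244302/3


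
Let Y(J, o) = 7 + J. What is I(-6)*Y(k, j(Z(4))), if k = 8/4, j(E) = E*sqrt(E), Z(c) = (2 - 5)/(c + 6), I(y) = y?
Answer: -54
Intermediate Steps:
Z(c) = -3/(6 + c)
j(E) = E**(3/2)
k = 2 (k = 8*(1/4) = 2)
I(-6)*Y(k, j(Z(4))) = -6*(7 + 2) = -6*9 = -54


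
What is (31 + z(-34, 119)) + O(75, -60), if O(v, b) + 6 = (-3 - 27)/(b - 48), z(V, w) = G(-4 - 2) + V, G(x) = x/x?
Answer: -139/18 ≈ -7.7222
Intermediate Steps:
G(x) = 1
z(V, w) = 1 + V
O(v, b) = -6 - 30/(-48 + b) (O(v, b) = -6 + (-3 - 27)/(b - 48) = -6 - 30/(-48 + b))
(31 + z(-34, 119)) + O(75, -60) = (31 + (1 - 34)) + 6*(43 - 1*(-60))/(-48 - 60) = (31 - 33) + 6*(43 + 60)/(-108) = -2 + 6*(-1/108)*103 = -2 - 103/18 = -139/18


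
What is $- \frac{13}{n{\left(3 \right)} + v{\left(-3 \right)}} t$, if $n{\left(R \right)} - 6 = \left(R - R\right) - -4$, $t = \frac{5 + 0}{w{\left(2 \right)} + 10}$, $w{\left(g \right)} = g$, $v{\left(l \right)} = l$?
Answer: $- \frac{65}{84} \approx -0.77381$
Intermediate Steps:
$t = \frac{5}{12}$ ($t = \frac{5 + 0}{2 + 10} = \frac{5}{12} \approx 0.41667$)
$n{\left(R \right)} = 10$ ($n{\left(R \right)} = 6 + \left(\left(R - R\right) - -4\right) = 6 + \left(0 + 4\right) = 6 + 4 = 10$)
$- \frac{13}{n{\left(3 \right)} + v{\left(-3 \right)}} t = - \frac{13}{10 - 3} \cdot \frac{5}{12} = - \frac{13}{7} \cdot \frac{5}{12} = \left(-13\right) \frac{1}{7} \cdot \frac{5}{12} = \left(- \frac{13}{7}\right) \frac{5}{12} = - \frac{65}{84}$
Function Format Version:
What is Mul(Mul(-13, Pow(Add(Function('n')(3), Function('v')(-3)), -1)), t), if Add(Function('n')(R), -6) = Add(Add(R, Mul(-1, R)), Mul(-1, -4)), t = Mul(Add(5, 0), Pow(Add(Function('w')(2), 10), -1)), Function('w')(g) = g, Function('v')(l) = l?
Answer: Rational(-65, 84) ≈ -0.77381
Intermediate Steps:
t = Rational(5, 12) (t = Mul(Add(5, 0), Pow(Add(2, 10), -1)) = Mul(5, Pow(12, -1)) = Mul(5, Rational(1, 12)) = Rational(5, 12) ≈ 0.41667)
Function('n')(R) = 10 (Function('n')(R) = Add(6, Add(Add(R, Mul(-1, R)), Mul(-1, -4))) = Add(6, Add(0, 4)) = Add(6, 4) = 10)
Mul(Mul(-13, Pow(Add(Function('n')(3), Function('v')(-3)), -1)), t) = Mul(Mul(-13, Pow(Add(10, -3), -1)), Rational(5, 12)) = Mul(Mul(-13, Pow(7, -1)), Rational(5, 12)) = Mul(Mul(-13, Rational(1, 7)), Rational(5, 12)) = Mul(Rational(-13, 7), Rational(5, 12)) = Rational(-65, 84)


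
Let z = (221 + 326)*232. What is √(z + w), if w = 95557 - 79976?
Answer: √142485 ≈ 377.47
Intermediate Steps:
w = 15581
z = 126904 (z = 547*232 = 126904)
√(z + w) = √(126904 + 15581) = √142485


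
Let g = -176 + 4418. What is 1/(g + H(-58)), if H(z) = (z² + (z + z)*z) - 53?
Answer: 1/14281 ≈ 7.0023e-5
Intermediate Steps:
g = 4242
H(z) = -53 + 3*z² (H(z) = (z² + (2*z)*z) - 53 = (z² + 2*z²) - 53 = 3*z² - 53 = -53 + 3*z²)
1/(g + H(-58)) = 1/(4242 + (-53 + 3*(-58)²)) = 1/(4242 + (-53 + 3*3364)) = 1/(4242 + (-53 + 10092)) = 1/(4242 + 10039) = 1/14281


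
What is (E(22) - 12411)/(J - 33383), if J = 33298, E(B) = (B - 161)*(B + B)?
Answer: 18527/85 ≈ 217.96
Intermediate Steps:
E(B) = 2*B*(-161 + B) (E(B) = (-161 + B)*(2*B) = 2*B*(-161 + B))
(E(22) - 12411)/(J - 33383) = (2*22*(-161 + 22) - 12411)/(33298 - 33383) = (2*22*(-139) - 12411)/(-85) = (-6116 - 12411)*(-1/85) = -18527*(-1/85) = 18527/85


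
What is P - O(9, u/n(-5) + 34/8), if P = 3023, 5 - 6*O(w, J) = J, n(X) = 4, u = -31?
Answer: 36259/12 ≈ 3021.6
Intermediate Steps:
O(w, J) = ⅚ - J/6
P - O(9, u/n(-5) + 34/8) = 3023 - (⅚ - (-31/4 + 34/8)/6) = 3023 - (⅚ - (-31*¼ + 34*(⅛))/6) = 3023 - (⅚ - (-31/4 + 17/4)/6) = 3023 - (⅚ - ⅙*(-7/2)) = 3023 - (⅚ + 7/12) = 3023 - 1*17/12 = 3023 - 17/12 = 36259/12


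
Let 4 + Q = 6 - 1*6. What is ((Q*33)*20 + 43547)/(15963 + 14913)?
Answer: 40907/30876 ≈ 1.3249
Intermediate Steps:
Q = -4 (Q = -4 + (6 - 1*6) = -4 + (6 - 6) = -4 + 0 = -4)
((Q*33)*20 + 43547)/(15963 + 14913) = (-4*33*20 + 43547)/(15963 + 14913) = (-132*20 + 43547)/30876 = (-2640 + 43547)*(1/30876) = 40907*(1/30876) = 40907/30876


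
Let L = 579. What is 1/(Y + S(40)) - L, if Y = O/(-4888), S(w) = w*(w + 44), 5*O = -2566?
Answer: -23774007437/41060483 ≈ -579.00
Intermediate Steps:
O = -2566/5 (O = (1/5)*(-2566) = -2566/5 ≈ -513.20)
S(w) = w*(44 + w)
Y = 1283/12220 (Y = -2566/5/(-4888) = -2566/5*(-1/4888) = 1283/12220 ≈ 0.10499)
1/(Y + S(40)) - L = 1/(1283/12220 + 40*(44 + 40)) - 1*579 = 1/(1283/12220 + 40*84) - 579 = 1/(1283/12220 + 3360) - 579 = 1/(41060483/12220) - 579 = 12220/41060483 - 579 = -23774007437/41060483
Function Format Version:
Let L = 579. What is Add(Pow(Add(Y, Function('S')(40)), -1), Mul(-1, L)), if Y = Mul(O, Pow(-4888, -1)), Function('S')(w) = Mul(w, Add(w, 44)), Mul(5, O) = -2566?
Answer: Rational(-23774007437, 41060483) ≈ -579.00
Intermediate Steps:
O = Rational(-2566, 5) (O = Mul(Rational(1, 5), -2566) = Rational(-2566, 5) ≈ -513.20)
Function('S')(w) = Mul(w, Add(44, w))
Y = Rational(1283, 12220) (Y = Mul(Rational(-2566, 5), Pow(-4888, -1)) = Mul(Rational(-2566, 5), Rational(-1, 4888)) = Rational(1283, 12220) ≈ 0.10499)
Add(Pow(Add(Y, Function('S')(40)), -1), Mul(-1, L)) = Add(Pow(Add(Rational(1283, 12220), Mul(40, Add(44, 40))), -1), Mul(-1, 579)) = Add(Pow(Add(Rational(1283, 12220), Mul(40, 84)), -1), -579) = Add(Pow(Add(Rational(1283, 12220), 3360), -1), -579) = Add(Pow(Rational(41060483, 12220), -1), -579) = Add(Rational(12220, 41060483), -579) = Rational(-23774007437, 41060483)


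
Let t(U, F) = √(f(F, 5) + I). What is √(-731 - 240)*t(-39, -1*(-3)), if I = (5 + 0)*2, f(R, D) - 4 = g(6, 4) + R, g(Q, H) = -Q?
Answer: I*√10681 ≈ 103.35*I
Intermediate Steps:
f(R, D) = -2 + R (f(R, D) = 4 + (-1*6 + R) = 4 + (-6 + R) = -2 + R)
I = 10 (I = 5*2 = 10)
t(U, F) = √(8 + F) (t(U, F) = √((-2 + F) + 10) = √(8 + F))
√(-731 - 240)*t(-39, -1*(-3)) = √(-731 - 240)*√(8 - 1*(-3)) = √(-971)*√(8 + 3) = (I*√971)*√11 = I*√10681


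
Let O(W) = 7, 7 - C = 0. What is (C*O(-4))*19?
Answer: 931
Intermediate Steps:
C = 7 (C = 7 - 1*0 = 7 + 0 = 7)
(C*O(-4))*19 = (7*7)*19 = 49*19 = 931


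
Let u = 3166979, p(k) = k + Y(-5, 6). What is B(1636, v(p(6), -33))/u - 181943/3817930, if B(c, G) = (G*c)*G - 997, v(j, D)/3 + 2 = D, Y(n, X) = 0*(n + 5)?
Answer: 68283605480593/12091304133470 ≈ 5.6473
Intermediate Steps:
Y(n, X) = 0 (Y(n, X) = 0*(5 + n) = 0)
p(k) = k (p(k) = k + 0 = k)
v(j, D) = -6 + 3*D
B(c, G) = -997 + c*G**2 (B(c, G) = c*G**2 - 997 = -997 + c*G**2)
B(1636, v(p(6), -33))/u - 181943/3817930 = (-997 + 1636*(-6 + 3*(-33))**2)/3166979 - 181943/3817930 = (-997 + 1636*(-6 - 99)**2)*(1/3166979) - 181943*1/3817930 = (-997 + 1636*(-105)**2)*(1/3166979) - 181943/3817930 = (-997 + 1636*11025)*(1/3166979) - 181943/3817930 = (-997 + 18036900)*(1/3166979) - 181943/3817930 = 18035903*(1/3166979) - 181943/3817930 = 18035903/3166979 - 181943/3817930 = 68283605480593/12091304133470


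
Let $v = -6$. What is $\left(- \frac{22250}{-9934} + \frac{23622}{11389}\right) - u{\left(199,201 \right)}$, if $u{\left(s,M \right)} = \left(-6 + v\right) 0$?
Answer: $\frac{244033099}{56569163} \approx 4.3139$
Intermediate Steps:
$u{\left(s,M \right)} = 0$ ($u{\left(s,M \right)} = \left(-6 - 6\right) 0 = \left(-12\right) 0 = 0$)
$\left(- \frac{22250}{-9934} + \frac{23622}{11389}\right) - u{\left(199,201 \right)} = \left(- \frac{22250}{-9934} + \frac{23622}{11389}\right) - 0 = \left(\left(-22250\right) \left(- \frac{1}{9934}\right) + 23622 \cdot \frac{1}{11389}\right) + 0 = \left(\frac{11125}{4967} + \frac{23622}{11389}\right) + 0 = \frac{244033099}{56569163} + 0 = \frac{244033099}{56569163}$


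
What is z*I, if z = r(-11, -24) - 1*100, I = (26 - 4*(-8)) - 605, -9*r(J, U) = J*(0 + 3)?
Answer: 158083/3 ≈ 52694.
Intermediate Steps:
r(J, U) = -J/3 (r(J, U) = -J*(0 + 3)/9 = -J*3/9 = -J/3)
I = -547 (I = (26 + 32) - 605 = 58 - 605 = -547)
z = -289/3 (z = -⅓*(-11) - 1*100 = 11/3 - 100 = -289/3 ≈ -96.333)
z*I = -289/3*(-547) = 158083/3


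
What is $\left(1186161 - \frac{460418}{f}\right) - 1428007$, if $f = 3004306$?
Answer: $- \frac{363289924647}{1502153} \approx -2.4185 \cdot 10^{5}$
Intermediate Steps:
$\left(1186161 - \frac{460418}{f}\right) - 1428007 = \left(1186161 - \frac{460418}{3004306}\right) - 1428007 = \left(1186161 - \frac{230209}{1502153}\right) - 1428007 = \frac{1781795074424}{1502153} - 1428007 = - \frac{363289924647}{1502153}$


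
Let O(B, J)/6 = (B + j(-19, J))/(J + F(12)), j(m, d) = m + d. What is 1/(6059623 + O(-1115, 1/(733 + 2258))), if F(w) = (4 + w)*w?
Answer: 574273/3479857528321 ≈ 1.6503e-7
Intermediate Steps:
F(w) = w*(4 + w)
j(m, d) = d + m
O(B, J) = 6*(-19 + B + J)/(192 + J) (O(B, J) = 6*((B + (J - 19))/(J + 12*(4 + 12))) = 6*((B + (-19 + J))/(J + 12*16)) = 6*((-19 + B + J)/(J + 192)) = 6*((-19 + B + J)/(192 + J)) = 6*(-19 + B + J)/(192 + J))
1/(6059623 + O(-1115, 1/(733 + 2258))) = 1/(6059623 + 6*(-19 - 1115 + 1/(733 + 2258))/(192 + 1/(733 + 2258))) = 1/(6059623 + 6*(-19 - 1115 + 1/2991)/(192 + 1/2991)) = 1/(6059623 + 6*(-3391793/2991)/(574273/2991)) = 1/(6059623 + 6*(2991/574273)*(-3391793/2991)) = 1/(6059623 - 20350758/574273) = 1/(3479857528321/574273) = 574273/3479857528321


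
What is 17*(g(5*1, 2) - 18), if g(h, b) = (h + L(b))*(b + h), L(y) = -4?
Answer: -187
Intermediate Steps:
g(h, b) = (-4 + h)*(b + h) (g(h, b) = (h - 4)*(b + h) = (-4 + h)*(b + h))
17*(g(5*1, 2) - 18) = 17*(((5*1)² - 4*2 - 20 + 2*(5*1)) - 18) = 17*((5² - 8 - 4*5 + 2*5) - 18) = 17*((25 - 8 - 20 + 10) - 18) = 17*(7 - 18) = 17*(-11) = -187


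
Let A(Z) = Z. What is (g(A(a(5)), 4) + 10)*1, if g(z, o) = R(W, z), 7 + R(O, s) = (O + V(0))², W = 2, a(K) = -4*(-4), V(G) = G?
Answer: 7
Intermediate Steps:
a(K) = 16
R(O, s) = -7 + O² (R(O, s) = -7 + (O + 0)² = -7 + O²)
g(z, o) = -3 (g(z, o) = -7 + 2² = -7 + 4 = -3)
(g(A(a(5)), 4) + 10)*1 = (-3 + 10)*1 = 7*1 = 7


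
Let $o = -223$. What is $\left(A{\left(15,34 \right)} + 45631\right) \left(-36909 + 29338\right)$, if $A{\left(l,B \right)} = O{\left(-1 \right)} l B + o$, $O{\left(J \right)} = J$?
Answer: $-339922758$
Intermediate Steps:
$A{\left(l,B \right)} = -223 - B l$ ($A{\left(l,B \right)} = - l B - 223 = - B l - 223 = -223 - B l$)
$\left(A{\left(15,34 \right)} + 45631\right) \left(-36909 + 29338\right) = \left(\left(-223 - 34 \cdot 15\right) + 45631\right) \left(-36909 + 29338\right) = \left(\left(-223 - 510\right) + 45631\right) \left(-7571\right) = \left(-733 + 45631\right) \left(-7571\right) = 44898 \left(-7571\right) = -339922758$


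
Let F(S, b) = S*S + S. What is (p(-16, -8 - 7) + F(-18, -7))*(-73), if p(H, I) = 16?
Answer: -23506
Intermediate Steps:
F(S, b) = S + S**2 (F(S, b) = S**2 + S = S + S**2)
(p(-16, -8 - 7) + F(-18, -7))*(-73) = (16 - 18*(1 - 18))*(-73) = (16 - 18*(-17))*(-73) = (16 + 306)*(-73) = 322*(-73) = -23506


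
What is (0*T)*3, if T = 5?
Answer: 0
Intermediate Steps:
(0*T)*3 = (0*5)*3 = 0*3 = 0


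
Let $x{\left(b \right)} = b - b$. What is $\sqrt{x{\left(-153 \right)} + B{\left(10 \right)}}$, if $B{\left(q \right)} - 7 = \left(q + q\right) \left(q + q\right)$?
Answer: $\sqrt{407} \approx 20.174$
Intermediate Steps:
$B{\left(q \right)} = 7 + 4 q^{2}$ ($B{\left(q \right)} = 7 + \left(q + q\right) \left(q + q\right) = 7 + 2 q 2 q = 7 + 4 q^{2}$)
$x{\left(b \right)} = 0$
$\sqrt{x{\left(-153 \right)} + B{\left(10 \right)}} = \sqrt{0 + \left(7 + 4 \cdot 10^{2}\right)} = \sqrt{0 + \left(7 + 4 \cdot 100\right)} = \sqrt{0 + \left(7 + 400\right)} = \sqrt{0 + 407} = \sqrt{407}$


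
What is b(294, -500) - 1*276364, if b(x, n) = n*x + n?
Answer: -423864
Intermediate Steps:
b(x, n) = n + n*x
b(294, -500) - 1*276364 = -500*(1 + 294) - 1*276364 = -500*295 - 276364 = -147500 - 276364 = -423864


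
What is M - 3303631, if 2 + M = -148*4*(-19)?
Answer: -3292385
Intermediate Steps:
M = 11246 (M = -2 - 148*4*(-19) = -2 - 592*(-19) = -2 + 11248 = 11246)
M - 3303631 = 11246 - 3303631 = -3292385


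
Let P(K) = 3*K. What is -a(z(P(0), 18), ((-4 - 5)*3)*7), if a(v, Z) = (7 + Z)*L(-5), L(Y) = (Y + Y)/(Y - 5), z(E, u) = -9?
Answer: 182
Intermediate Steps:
L(Y) = 2*Y/(-5 + Y) (L(Y) = (2*Y)/(-5 + Y) = 2*Y/(-5 + Y))
a(v, Z) = 7 + Z (a(v, Z) = (7 + Z)*(2*(-5)/(-5 - 5)) = (7 + Z)*(2*(-5)/(-10)) = (7 + Z)*(2*(-5)*(-1/10)) = (7 + Z)*1 = 7 + Z)
-a(z(P(0), 18), ((-4 - 5)*3)*7) = -(7 + ((-4 - 5)*3)*7) = -(7 - 9*3*7) = -(7 - 27*7) = -(7 - 189) = -1*(-182) = 182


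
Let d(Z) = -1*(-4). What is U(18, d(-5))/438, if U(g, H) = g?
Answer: 3/73 ≈ 0.041096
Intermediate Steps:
d(Z) = 4
U(18, d(-5))/438 = 18/438 = 18*(1/438) = 3/73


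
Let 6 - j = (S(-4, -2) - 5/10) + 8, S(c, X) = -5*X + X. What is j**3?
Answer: -6859/8 ≈ -857.38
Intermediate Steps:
S(c, X) = -4*X
j = -19/2 (j = 6 - ((-4*(-2) - 5/10) + 8) = 6 - ((8 - 5*1/10) + 8) = 6 - ((8 - 1/2) + 8) = 6 - (15/2 + 8) = 6 - 1*31/2 = 6 - 31/2 = -19/2 ≈ -9.5000)
j**3 = (-19/2)**3 = -6859/8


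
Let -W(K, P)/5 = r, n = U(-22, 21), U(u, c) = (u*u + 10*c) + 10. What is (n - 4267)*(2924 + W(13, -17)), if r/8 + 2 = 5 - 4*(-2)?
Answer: -8850492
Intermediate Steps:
U(u, c) = 10 + u**2 + 10*c (U(u, c) = (u**2 + 10*c) + 10 = 10 + u**2 + 10*c)
n = 704 (n = 10 + (-22)**2 + 10*21 = 10 + 484 + 210 = 704)
r = 88 (r = -16 + 8*(5 - 4*(-2)) = -16 + 8*(5 + 8) = -16 + 8*13 = -16 + 104 = 88)
W(K, P) = -440 (W(K, P) = -5*88 = -440)
(n - 4267)*(2924 + W(13, -17)) = (704 - 4267)*(2924 - 440) = -3563*2484 = -8850492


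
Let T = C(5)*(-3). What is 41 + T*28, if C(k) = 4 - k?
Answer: 125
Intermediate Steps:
T = 3 (T = (4 - 1*5)*(-3) = (4 - 5)*(-3) = -1*(-3) = 3)
41 + T*28 = 41 + 3*28 = 41 + 84 = 125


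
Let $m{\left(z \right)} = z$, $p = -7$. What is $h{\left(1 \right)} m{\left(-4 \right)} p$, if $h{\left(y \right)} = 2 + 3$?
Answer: $140$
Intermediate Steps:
$h{\left(y \right)} = 5$
$h{\left(1 \right)} m{\left(-4 \right)} p = 5 \left(-4\right) \left(-7\right) = \left(-20\right) \left(-7\right) = 140$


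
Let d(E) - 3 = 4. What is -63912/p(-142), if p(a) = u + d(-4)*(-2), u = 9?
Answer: 63912/5 ≈ 12782.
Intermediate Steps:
d(E) = 7 (d(E) = 3 + 4 = 7)
p(a) = -5 (p(a) = 9 + 7*(-2) = 9 - 14 = -5)
-63912/p(-142) = -63912/(-5) = -63912*(-⅕) = 63912/5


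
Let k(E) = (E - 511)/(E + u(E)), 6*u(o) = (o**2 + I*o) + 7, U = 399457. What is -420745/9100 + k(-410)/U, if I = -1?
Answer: -429371121553817/9286568346860 ≈ -46.236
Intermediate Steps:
u(o) = 7/6 - o/6 + o**2/6 (u(o) = ((o**2 - o) + 7)/6 = (7 + o**2 - o)/6 = 7/6 - o/6 + o**2/6)
k(E) = (-511 + E)/(7/6 + E**2/6 + 5*E/6) (k(E) = (E - 511)/(E + (7/6 - E/6 + E**2/6)) = (-511 + E)/(7/6 + E**2/6 + 5*E/6))
-420745/9100 + k(-410)/U = -420745/9100 + (6*(-511 - 410)/(7 + (-410)**2 + 5*(-410)))/399457 = -420745*1/9100 + (6*(-921)/(7 + 168100 - 2050))*(1/399457) = -6473/140 + (6*(-921)/166057)*(1/399457) = -6473/140 + (6*(1/166057)*(-921))*(1/399457) = -6473/140 - 5526/166057*1/399457 = -6473/140 - 5526/66332631049 = -429371121553817/9286568346860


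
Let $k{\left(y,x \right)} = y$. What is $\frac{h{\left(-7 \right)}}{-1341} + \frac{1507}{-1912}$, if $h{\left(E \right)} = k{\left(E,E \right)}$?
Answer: $- \frac{2007503}{2563992} \approx -0.78296$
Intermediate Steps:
$h{\left(E \right)} = E$
$\frac{h{\left(-7 \right)}}{-1341} + \frac{1507}{-1912} = - \frac{7}{-1341} + \frac{1507}{-1912} = \left(-7\right) \left(- \frac{1}{1341}\right) + 1507 \left(- \frac{1}{1912}\right) = \frac{7}{1341} - \frac{1507}{1912} = - \frac{2007503}{2563992}$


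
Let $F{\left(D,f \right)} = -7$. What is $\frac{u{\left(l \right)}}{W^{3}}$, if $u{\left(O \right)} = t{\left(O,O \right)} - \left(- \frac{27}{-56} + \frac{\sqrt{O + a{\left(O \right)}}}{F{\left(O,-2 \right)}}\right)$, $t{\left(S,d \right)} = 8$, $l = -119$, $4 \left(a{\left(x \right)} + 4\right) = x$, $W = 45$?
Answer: $\frac{421}{5103000} + \frac{i \sqrt{611}}{1275750} \approx 8.2501 \cdot 10^{-5} + 1.9376 \cdot 10^{-5} i$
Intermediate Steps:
$a{\left(x \right)} = -4 + \frac{x}{4}$
$u{\left(O \right)} = \frac{421}{56} + \frac{\sqrt{-4 + \frac{5 O}{4}}}{7}$ ($u{\left(O \right)} = 8 - \left(- \frac{27}{-56} + \frac{\sqrt{O + \left(-4 + \frac{O}{4}\right)}}{-7}\right) = 8 - \left(\left(-27\right) \left(- \frac{1}{56}\right) + \sqrt{-4 + \frac{5 O}{4}} \left(- \frac{1}{7}\right)\right) = 8 - \left(\frac{27}{56} - \frac{\sqrt{-4 + \frac{5 O}{4}}}{7}\right) = 8 + \left(- \frac{27}{56} + \frac{\sqrt{-4 + \frac{5 O}{4}}}{7}\right) = \frac{421}{56} + \frac{\sqrt{-4 + \frac{5 O}{4}}}{7}$)
$\frac{u{\left(l \right)}}{W^{3}} = \frac{\frac{421}{56} + \frac{\sqrt{-16 + 5 \left(-119\right)}}{14}}{45^{3}} = \frac{\frac{421}{56} + \frac{\sqrt{-16 - 595}}{14}}{91125} = \left(\frac{421}{56} + \frac{\sqrt{-611}}{14}\right) \frac{1}{91125} = \left(\frac{421}{56} + \frac{i \sqrt{611}}{14}\right) \frac{1}{91125} = \frac{421}{5103000} + \frac{i \sqrt{611}}{1275750}$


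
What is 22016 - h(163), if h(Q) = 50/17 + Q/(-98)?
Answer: 36676527/1666 ≈ 22015.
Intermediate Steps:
h(Q) = 50/17 - Q/98 (h(Q) = 50*(1/17) + Q*(-1/98) = 50/17 - Q/98)
22016 - h(163) = 22016 - (50/17 - 1/98*163) = 22016 - (50/17 - 163/98) = 22016 - 1*2129/1666 = 22016 - 2129/1666 = 36676527/1666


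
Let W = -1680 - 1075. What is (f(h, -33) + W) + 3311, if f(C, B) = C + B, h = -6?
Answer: 517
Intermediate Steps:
f(C, B) = B + C
W = -2755
(f(h, -33) + W) + 3311 = ((-33 - 6) - 2755) + 3311 = (-39 - 2755) + 3311 = -2794 + 3311 = 517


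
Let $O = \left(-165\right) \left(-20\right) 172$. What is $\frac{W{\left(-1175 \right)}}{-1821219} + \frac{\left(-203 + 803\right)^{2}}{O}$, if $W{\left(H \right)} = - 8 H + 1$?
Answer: $\frac{541919027}{861436587} \approx 0.62909$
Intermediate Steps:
$O = 567600$ ($O = 3300 \cdot 172 = 567600$)
$W{\left(H \right)} = 1 - 8 H$
$\frac{W{\left(-1175 \right)}}{-1821219} + \frac{\left(-203 + 803\right)^{2}}{O} = \frac{1 - -9400}{-1821219} + \frac{\left(-203 + 803\right)^{2}}{567600} = \left(1 + 9400\right) \left(- \frac{1}{1821219}\right) + 600^{2} \cdot \frac{1}{567600} = 9401 \left(- \frac{1}{1821219}\right) + 360000 \cdot \frac{1}{567600} = - \frac{9401}{1821219} + \frac{300}{473} = \frac{541919027}{861436587}$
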